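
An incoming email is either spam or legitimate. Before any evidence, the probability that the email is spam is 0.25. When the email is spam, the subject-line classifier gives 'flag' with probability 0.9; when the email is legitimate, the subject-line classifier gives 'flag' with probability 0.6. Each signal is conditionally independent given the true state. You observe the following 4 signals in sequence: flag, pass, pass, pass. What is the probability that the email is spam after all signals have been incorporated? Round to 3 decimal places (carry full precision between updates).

0.008

After 'flag': P(spam) = 0.9·0.2500 / (0.9·0.2500 + 0.6·0.7500) ≈ 0.3333
After 'pass': P(spam) = 0.1·0.3333 / (0.1·0.3333 + 0.4·0.6667) ≈ 0.1111
After 'pass': P(spam) = 0.1·0.1111 / (0.1·0.1111 + 0.4·0.8889) ≈ 0.0303
After 'pass': P(spam) = 0.1·0.0303 / (0.1·0.0303 + 0.4·0.9697) ≈ 0.0078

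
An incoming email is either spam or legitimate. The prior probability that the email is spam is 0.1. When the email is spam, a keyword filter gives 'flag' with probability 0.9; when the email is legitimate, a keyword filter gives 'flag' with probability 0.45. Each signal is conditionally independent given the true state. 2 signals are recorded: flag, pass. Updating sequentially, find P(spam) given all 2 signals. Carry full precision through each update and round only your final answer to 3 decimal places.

0.039

After 'flag': P(spam) = 0.9·0.1000 / (0.9·0.1000 + 0.45·0.9000) ≈ 0.1818
After 'pass': P(spam) = 0.1·0.1818 / (0.1·0.1818 + 0.55·0.8182) ≈ 0.0388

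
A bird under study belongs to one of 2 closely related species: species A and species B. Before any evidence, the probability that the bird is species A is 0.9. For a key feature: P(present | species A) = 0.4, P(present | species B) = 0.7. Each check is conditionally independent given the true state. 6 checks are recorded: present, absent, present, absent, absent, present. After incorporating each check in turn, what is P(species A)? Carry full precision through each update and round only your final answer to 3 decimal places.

After 'present': P(species A) = 0.4·0.9000 / (0.4·0.9000 + 0.7·0.1000) ≈ 0.8372
After 'absent': P(species A) = 0.6·0.8372 / (0.6·0.8372 + 0.3·0.1628) ≈ 0.9114
After 'present': P(species A) = 0.4·0.9114 / (0.4·0.9114 + 0.7·0.0886) ≈ 0.8546
After 'absent': P(species A) = 0.6·0.8546 / (0.6·0.8546 + 0.3·0.1454) ≈ 0.9216
After 'absent': P(species A) = 0.6·0.9216 / (0.6·0.9216 + 0.3·0.0784) ≈ 0.9592
After 'present': P(species A) = 0.4·0.9592 / (0.4·0.9592 + 0.7·0.0408) ≈ 0.9307

0.931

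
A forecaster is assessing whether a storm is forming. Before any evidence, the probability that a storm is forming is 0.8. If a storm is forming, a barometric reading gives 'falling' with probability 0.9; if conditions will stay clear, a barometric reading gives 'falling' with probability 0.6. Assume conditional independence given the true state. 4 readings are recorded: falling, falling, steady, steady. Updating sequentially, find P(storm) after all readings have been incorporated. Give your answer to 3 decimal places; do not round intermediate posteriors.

Apply Bayes' rule sequentially, carrying P(storm) forward.
After 'falling': P(storm) = 0.9·0.8000 / (0.9·0.8000 + 0.6·0.2000) ≈ 0.8571
After 'falling': P(storm) = 0.9·0.8571 / (0.9·0.8571 + 0.6·0.1429) ≈ 0.9000
After 'steady': P(storm) = 0.1·0.9000 / (0.1·0.9000 + 0.4·0.1000) ≈ 0.6923
After 'steady': P(storm) = 0.1·0.6923 / (0.1·0.6923 + 0.4·0.3077) ≈ 0.3600

0.360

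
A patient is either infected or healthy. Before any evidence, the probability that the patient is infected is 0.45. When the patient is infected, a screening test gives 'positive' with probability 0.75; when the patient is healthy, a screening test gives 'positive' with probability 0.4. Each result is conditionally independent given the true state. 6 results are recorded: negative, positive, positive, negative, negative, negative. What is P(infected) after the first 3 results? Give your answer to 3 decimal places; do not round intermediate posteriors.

After 'negative': P(infected) = 0.25·0.4500 / (0.25·0.4500 + 0.6·0.5500) ≈ 0.2542
After 'positive': P(infected) = 0.75·0.2542 / (0.75·0.2542 + 0.4·0.7458) ≈ 0.3899
After 'positive': P(infected) = 0.75·0.3899 / (0.75·0.3899 + 0.4·0.6101) ≈ 0.5451

0.545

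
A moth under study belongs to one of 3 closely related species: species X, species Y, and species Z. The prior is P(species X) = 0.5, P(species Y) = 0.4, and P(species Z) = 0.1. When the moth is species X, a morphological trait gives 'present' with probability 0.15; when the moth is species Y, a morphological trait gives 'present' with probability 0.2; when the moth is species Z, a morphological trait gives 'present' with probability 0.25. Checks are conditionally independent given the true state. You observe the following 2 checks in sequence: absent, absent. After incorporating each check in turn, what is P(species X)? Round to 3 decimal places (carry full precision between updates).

After 'absent': normaliser = 0.85·0.5000 + 0.8·0.4000 + 0.75·0.1000; P(species X) ≈ 0.5183, P(species Y) ≈ 0.3902, P(species Z) ≈ 0.0915
After 'absent': normaliser = 0.85·0.5183 + 0.8·0.3902 + 0.75·0.0915; P(species X) ≈ 0.5364, P(species Y) ≈ 0.3801, P(species Z) ≈ 0.0835

0.536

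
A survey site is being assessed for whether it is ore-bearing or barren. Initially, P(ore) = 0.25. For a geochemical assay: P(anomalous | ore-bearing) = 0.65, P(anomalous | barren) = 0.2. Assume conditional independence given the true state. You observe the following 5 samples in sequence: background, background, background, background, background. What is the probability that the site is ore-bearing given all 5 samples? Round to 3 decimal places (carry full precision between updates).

After 'background': P(ore) = 0.35·0.2500 / (0.35·0.2500 + 0.8·0.7500) ≈ 0.1273
After 'background': P(ore) = 0.35·0.1273 / (0.35·0.1273 + 0.8·0.8727) ≈ 0.0600
After 'background': P(ore) = 0.35·0.0600 / (0.35·0.0600 + 0.8·0.9400) ≈ 0.0272
After 'background': P(ore) = 0.35·0.0272 / (0.35·0.0272 + 0.8·0.9728) ≈ 0.0121
After 'background': P(ore) = 0.35·0.0121 / (0.35·0.0121 + 0.8·0.9879) ≈ 0.0053

0.005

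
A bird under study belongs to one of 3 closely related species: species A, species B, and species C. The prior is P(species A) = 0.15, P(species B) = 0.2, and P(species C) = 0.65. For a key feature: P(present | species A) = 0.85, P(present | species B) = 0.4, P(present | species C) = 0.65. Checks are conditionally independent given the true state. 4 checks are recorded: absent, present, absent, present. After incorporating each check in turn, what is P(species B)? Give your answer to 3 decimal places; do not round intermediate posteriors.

After 'absent': normaliser = 0.15·0.1500 + 0.6·0.2000 + 0.35·0.6500; P(species A) ≈ 0.0608, P(species B) ≈ 0.3243, P(species C) ≈ 0.6149
After 'present': normaliser = 0.85·0.0608 + 0.4·0.3243 + 0.65·0.6149; P(species A) ≈ 0.0890, P(species B) ≈ 0.2233, P(species C) ≈ 0.6878
After 'absent': normaliser = 0.15·0.0890 + 0.6·0.2233 + 0.35·0.6878; P(species A) ≈ 0.0344, P(species B) ≈ 0.3452, P(species C) ≈ 0.6204
After 'present': normaliser = 0.85·0.0344 + 0.4·0.3452 + 0.65·0.6204; P(species A) ≈ 0.0512, P(species B) ≈ 0.2420, P(species C) ≈ 0.7068

0.242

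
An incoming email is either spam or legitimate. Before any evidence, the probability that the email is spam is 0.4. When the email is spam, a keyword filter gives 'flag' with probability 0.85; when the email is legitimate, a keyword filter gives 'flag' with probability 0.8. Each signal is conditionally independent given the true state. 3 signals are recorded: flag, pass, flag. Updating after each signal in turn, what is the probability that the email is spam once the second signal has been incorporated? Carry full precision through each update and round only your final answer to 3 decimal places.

After 'flag': P(spam) = 0.85·0.4000 / (0.85·0.4000 + 0.8·0.6000) ≈ 0.4146
After 'pass': P(spam) = 0.15·0.4146 / (0.15·0.4146 + 0.2·0.5854) ≈ 0.3469

0.347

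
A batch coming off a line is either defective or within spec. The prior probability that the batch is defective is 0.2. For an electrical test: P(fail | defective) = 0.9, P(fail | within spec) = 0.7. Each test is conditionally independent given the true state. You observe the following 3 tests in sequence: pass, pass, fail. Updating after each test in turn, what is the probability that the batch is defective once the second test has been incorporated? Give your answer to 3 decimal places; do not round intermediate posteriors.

After 'pass': P(defective) = 0.1·0.2000 / (0.1·0.2000 + 0.3·0.8000) ≈ 0.0769
After 'pass': P(defective) = 0.1·0.0769 / (0.1·0.0769 + 0.3·0.9231) ≈ 0.0270

0.027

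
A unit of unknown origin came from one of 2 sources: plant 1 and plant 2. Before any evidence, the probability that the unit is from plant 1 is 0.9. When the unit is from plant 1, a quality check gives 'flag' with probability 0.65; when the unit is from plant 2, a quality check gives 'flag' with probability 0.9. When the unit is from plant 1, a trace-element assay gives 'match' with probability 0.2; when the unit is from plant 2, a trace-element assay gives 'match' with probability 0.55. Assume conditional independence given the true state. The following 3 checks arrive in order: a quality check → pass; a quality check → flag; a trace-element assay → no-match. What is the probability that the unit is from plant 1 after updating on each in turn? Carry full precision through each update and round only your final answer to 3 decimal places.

After a quality check='pass': P(plant 1) = 0.35·0.9000 / (0.35·0.9000 + 0.1·0.1000) ≈ 0.9692
After a quality check='flag': P(plant 1) = 0.65·0.9692 / (0.65·0.9692 + 0.9·0.0308) ≈ 0.9579
After a trace-element assay='no-match': P(plant 1) = 0.8·0.9579 / (0.8·0.9579 + 0.45·0.0421) ≈ 0.9759

0.976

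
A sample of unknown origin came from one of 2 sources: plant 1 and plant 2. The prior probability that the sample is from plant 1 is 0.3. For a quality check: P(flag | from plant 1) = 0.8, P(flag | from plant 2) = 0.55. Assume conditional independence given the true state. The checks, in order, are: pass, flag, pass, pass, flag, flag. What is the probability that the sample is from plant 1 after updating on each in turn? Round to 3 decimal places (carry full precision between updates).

Each posterior becomes the prior for the next update.
After 'pass': P(plant 1) = 0.2·0.3000 / (0.2·0.3000 + 0.45·0.7000) ≈ 0.1600
After 'flag': P(plant 1) = 0.8·0.1600 / (0.8·0.1600 + 0.55·0.8400) ≈ 0.2169
After 'pass': P(plant 1) = 0.2·0.2169 / (0.2·0.2169 + 0.45·0.7831) ≈ 0.1096
After 'pass': P(plant 1) = 0.2·0.1096 / (0.2·0.1096 + 0.45·0.8904) ≈ 0.0519
After 'flag': P(plant 1) = 0.8·0.0519 / (0.8·0.0519 + 0.55·0.9481) ≈ 0.0737
After 'flag': P(plant 1) = 0.8·0.0737 / (0.8·0.0737 + 0.55·0.9263) ≈ 0.1038

0.104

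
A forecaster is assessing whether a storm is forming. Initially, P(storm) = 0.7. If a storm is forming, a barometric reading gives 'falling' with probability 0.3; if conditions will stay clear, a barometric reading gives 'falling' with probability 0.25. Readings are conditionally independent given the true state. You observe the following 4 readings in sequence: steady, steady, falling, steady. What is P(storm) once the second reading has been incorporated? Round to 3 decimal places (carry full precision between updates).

0.670

Each posterior becomes the prior for the next update.
After 'steady': P(storm) = 0.7·0.7000 / (0.7·0.7000 + 0.75·0.3000) ≈ 0.6853
After 'steady': P(storm) = 0.7·0.6853 / (0.7·0.6853 + 0.75·0.3147) ≈ 0.6702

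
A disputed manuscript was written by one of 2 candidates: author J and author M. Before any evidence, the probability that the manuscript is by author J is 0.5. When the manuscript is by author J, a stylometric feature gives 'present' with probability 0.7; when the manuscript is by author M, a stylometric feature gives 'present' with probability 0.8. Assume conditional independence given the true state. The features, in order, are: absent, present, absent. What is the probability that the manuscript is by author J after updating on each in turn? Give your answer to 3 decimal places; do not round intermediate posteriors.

0.663

Apply Bayes' rule sequentially, carrying P(author J) forward.
After 'absent': P(author J) = 0.3·0.5000 / (0.3·0.5000 + 0.2·0.5000) ≈ 0.6000
After 'present': P(author J) = 0.7·0.6000 / (0.7·0.6000 + 0.8·0.4000) ≈ 0.5676
After 'absent': P(author J) = 0.3·0.5676 / (0.3·0.5676 + 0.2·0.4324) ≈ 0.6632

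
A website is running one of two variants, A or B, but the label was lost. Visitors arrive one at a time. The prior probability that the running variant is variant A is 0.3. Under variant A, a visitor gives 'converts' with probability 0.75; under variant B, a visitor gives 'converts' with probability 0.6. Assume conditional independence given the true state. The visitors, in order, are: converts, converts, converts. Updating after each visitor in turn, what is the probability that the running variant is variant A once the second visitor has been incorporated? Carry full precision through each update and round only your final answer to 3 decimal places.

0.401

After 'converts': P(A) = 0.75·0.3000 / (0.75·0.3000 + 0.6·0.7000) ≈ 0.3488
After 'converts': P(A) = 0.75·0.3488 / (0.75·0.3488 + 0.6·0.6512) ≈ 0.4011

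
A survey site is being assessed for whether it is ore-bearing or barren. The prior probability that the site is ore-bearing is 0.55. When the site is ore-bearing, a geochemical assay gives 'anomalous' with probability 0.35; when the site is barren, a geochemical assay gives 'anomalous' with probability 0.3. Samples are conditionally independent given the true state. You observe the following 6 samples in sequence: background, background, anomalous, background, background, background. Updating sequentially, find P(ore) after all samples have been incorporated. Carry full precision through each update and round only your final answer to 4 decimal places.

0.4961

After 'background': P(ore) = 0.65·0.5500 / (0.65·0.5500 + 0.7·0.4500) ≈ 0.5316
After 'background': P(ore) = 0.65·0.5316 / (0.65·0.5316 + 0.7·0.4684) ≈ 0.5131
After 'anomalous': P(ore) = 0.35·0.5131 / (0.35·0.5131 + 0.3·0.4869) ≈ 0.5515
After 'background': P(ore) = 0.65·0.5515 / (0.65·0.5515 + 0.7·0.4485) ≈ 0.5331
After 'background': P(ore) = 0.65·0.5331 / (0.65·0.5331 + 0.7·0.4669) ≈ 0.5146
After 'background': P(ore) = 0.65·0.5146 / (0.65·0.5146 + 0.7·0.4854) ≈ 0.4961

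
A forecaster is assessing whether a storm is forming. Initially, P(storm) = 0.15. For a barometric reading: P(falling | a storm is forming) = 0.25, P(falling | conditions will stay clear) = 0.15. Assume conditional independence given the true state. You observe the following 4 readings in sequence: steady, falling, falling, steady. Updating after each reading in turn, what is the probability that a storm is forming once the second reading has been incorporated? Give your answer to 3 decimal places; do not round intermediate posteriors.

After 'steady': P(storm) = 0.75·0.1500 / (0.75·0.1500 + 0.85·0.8500) ≈ 0.1347
After 'falling': P(storm) = 0.25·0.1347 / (0.25·0.1347 + 0.15·0.8653) ≈ 0.2060

0.206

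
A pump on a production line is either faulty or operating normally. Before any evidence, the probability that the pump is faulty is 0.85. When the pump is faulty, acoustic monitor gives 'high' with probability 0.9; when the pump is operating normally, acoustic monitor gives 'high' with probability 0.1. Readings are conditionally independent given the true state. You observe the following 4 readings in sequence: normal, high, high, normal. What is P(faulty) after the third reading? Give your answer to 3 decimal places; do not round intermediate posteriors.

0.981

After 'normal': P(faulty) = 0.1·0.8500 / (0.1·0.8500 + 0.9·0.1500) ≈ 0.3864
After 'high': P(faulty) = 0.9·0.3864 / (0.9·0.3864 + 0.1·0.6136) ≈ 0.8500
After 'high': P(faulty) = 0.9·0.8500 / (0.9·0.8500 + 0.1·0.1500) ≈ 0.9808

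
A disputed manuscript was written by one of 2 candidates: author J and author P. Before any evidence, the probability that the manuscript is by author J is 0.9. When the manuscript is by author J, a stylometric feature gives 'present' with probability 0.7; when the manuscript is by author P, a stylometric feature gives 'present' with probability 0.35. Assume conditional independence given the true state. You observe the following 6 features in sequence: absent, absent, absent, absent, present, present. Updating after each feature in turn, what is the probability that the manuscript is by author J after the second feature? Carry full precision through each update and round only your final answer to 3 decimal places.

0.657

Each posterior becomes the prior for the next update.
After 'absent': P(author J) = 0.3·0.9000 / (0.3·0.9000 + 0.65·0.1000) ≈ 0.8060
After 'absent': P(author J) = 0.3·0.8060 / (0.3·0.8060 + 0.65·0.1940) ≈ 0.6572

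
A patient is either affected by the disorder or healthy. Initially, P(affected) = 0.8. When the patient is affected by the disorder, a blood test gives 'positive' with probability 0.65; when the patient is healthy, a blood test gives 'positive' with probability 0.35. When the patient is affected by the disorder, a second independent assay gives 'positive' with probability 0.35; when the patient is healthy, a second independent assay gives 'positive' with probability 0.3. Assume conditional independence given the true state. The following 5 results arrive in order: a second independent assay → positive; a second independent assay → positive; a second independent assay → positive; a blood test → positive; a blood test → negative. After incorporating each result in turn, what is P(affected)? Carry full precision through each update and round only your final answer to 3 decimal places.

0.864

After a second independent assay='positive': P(affected) = 0.35·0.8000 / (0.35·0.8000 + 0.3·0.2000) ≈ 0.8235
After a second independent assay='positive': P(affected) = 0.35·0.8235 / (0.35·0.8235 + 0.3·0.1765) ≈ 0.8448
After a second independent assay='positive': P(affected) = 0.35·0.8448 / (0.35·0.8448 + 0.3·0.1552) ≈ 0.8640
After a blood test='positive': P(affected) = 0.65·0.8640 / (0.65·0.8640 + 0.35·0.1360) ≈ 0.9219
After a blood test='negative': P(affected) = 0.35·0.9219 / (0.35·0.9219 + 0.65·0.0781) ≈ 0.8640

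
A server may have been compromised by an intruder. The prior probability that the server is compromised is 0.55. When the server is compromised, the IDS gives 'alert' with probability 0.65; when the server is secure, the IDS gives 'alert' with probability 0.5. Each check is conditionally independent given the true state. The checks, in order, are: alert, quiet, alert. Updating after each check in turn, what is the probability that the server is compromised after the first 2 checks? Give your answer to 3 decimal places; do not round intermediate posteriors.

Each posterior becomes the prior for the next update.
After 'alert': P(compromised) = 0.65·0.5500 / (0.65·0.5500 + 0.5·0.4500) ≈ 0.6137
After 'quiet': P(compromised) = 0.35·0.6137 / (0.35·0.6137 + 0.5·0.3863) ≈ 0.5266

0.527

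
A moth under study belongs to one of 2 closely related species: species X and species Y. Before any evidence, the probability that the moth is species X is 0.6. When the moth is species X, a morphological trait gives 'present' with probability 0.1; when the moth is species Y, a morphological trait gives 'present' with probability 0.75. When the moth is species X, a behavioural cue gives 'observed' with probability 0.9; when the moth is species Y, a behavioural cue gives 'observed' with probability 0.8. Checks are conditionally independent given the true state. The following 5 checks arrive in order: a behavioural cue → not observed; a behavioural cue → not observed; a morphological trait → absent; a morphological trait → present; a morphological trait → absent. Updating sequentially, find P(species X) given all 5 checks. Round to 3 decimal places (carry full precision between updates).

0.393

Apply Bayes' rule sequentially, carrying P(species X) forward.
After a behavioural cue='not observed': P(species X) = 0.1·0.6000 / (0.1·0.6000 + 0.2·0.4000) ≈ 0.4286
After a behavioural cue='not observed': P(species X) = 0.1·0.4286 / (0.1·0.4286 + 0.2·0.5714) ≈ 0.2727
After a morphological trait='absent': P(species X) = 0.9·0.2727 / (0.9·0.2727 + 0.25·0.7273) ≈ 0.5745
After a morphological trait='present': P(species X) = 0.1·0.5745 / (0.1·0.5745 + 0.75·0.4255) ≈ 0.1525
After a morphological trait='absent': P(species X) = 0.9·0.1525 / (0.9·0.1525 + 0.25·0.8475) ≈ 0.3932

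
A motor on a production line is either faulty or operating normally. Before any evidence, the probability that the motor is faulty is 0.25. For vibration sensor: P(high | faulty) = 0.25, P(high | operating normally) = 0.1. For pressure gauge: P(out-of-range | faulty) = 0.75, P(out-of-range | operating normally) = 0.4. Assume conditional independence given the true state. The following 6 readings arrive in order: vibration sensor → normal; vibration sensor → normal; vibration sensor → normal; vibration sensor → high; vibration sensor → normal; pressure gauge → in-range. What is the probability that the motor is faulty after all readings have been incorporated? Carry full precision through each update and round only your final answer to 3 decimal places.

After vibration sensor='normal': P(faulty) = 0.75·0.2500 / (0.75·0.2500 + 0.9·0.7500) ≈ 0.2174
After vibration sensor='normal': P(faulty) = 0.75·0.2174 / (0.75·0.2174 + 0.9·0.7826) ≈ 0.1880
After vibration sensor='normal': P(faulty) = 0.75·0.1880 / (0.75·0.1880 + 0.9·0.8120) ≈ 0.1617
After vibration sensor='high': P(faulty) = 0.25·0.1617 / (0.25·0.1617 + 0.1·0.8383) ≈ 0.3254
After vibration sensor='normal': P(faulty) = 0.75·0.3254 / (0.75·0.3254 + 0.9·0.6746) ≈ 0.2867
After pressure gauge='in-range': P(faulty) = 0.25·0.2867 / (0.25·0.2867 + 0.6·0.7133) ≈ 0.1434

0.143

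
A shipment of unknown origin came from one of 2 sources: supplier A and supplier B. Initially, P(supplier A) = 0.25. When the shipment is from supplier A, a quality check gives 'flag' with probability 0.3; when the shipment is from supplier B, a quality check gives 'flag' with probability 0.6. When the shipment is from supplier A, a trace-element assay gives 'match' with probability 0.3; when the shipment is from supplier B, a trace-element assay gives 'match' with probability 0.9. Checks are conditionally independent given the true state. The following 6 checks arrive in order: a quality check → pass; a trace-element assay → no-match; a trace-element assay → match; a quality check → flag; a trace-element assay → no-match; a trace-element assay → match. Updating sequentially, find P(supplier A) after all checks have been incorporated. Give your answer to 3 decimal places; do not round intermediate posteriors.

0.614

After a quality check='pass': P(supplier A) = 0.7·0.2500 / (0.7·0.2500 + 0.4·0.7500) ≈ 0.3684
After a trace-element assay='no-match': P(supplier A) = 0.7·0.3684 / (0.7·0.3684 + 0.1·0.6316) ≈ 0.8033
After a trace-element assay='match': P(supplier A) = 0.3·0.8033 / (0.3·0.8033 + 0.9·0.1967) ≈ 0.5765
After a quality check='flag': P(supplier A) = 0.3·0.5765 / (0.3·0.5765 + 0.6·0.4235) ≈ 0.4050
After a trace-element assay='no-match': P(supplier A) = 0.7·0.4050 / (0.7·0.4050 + 0.1·0.5950) ≈ 0.8265
After a trace-element assay='match': P(supplier A) = 0.3·0.8265 / (0.3·0.8265 + 0.9·0.1735) ≈ 0.6136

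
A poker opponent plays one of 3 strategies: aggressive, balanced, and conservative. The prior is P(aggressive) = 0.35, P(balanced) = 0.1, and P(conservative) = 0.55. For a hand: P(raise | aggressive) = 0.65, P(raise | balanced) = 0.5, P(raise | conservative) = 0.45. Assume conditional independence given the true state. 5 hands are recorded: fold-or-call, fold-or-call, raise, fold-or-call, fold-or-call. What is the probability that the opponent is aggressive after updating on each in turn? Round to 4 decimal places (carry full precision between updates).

0.1170

After 'fold-or-call': normaliser = 0.35·0.3500 + 0.5·0.1000 + 0.55·0.5500; P(aggressive) ≈ 0.2579, P(balanced) ≈ 0.1053, P(conservative) ≈ 0.6368
After 'fold-or-call': normaliser = 0.35·0.2579 + 0.5·0.1053 + 0.55·0.6368; P(aggressive) ≈ 0.1830, P(balanced) ≈ 0.1067, P(conservative) ≈ 0.7102
After 'raise': normaliser = 0.65·0.1830 + 0.5·0.1067 + 0.45·0.7102; P(aggressive) ≈ 0.2418, P(balanced) ≈ 0.1085, P(conservative) ≈ 0.6497
After 'fold-or-call': normaliser = 0.35·0.2418 + 0.5·0.1085 + 0.55·0.6497; P(aggressive) ≈ 0.1706, P(balanced) ≈ 0.1093, P(conservative) ≈ 0.7201
After 'fold-or-call': normaliser = 0.35·0.1706 + 0.5·0.1093 + 0.55·0.7201; P(aggressive) ≈ 0.1170, P(balanced) ≈ 0.1071, P(conservative) ≈ 0.7760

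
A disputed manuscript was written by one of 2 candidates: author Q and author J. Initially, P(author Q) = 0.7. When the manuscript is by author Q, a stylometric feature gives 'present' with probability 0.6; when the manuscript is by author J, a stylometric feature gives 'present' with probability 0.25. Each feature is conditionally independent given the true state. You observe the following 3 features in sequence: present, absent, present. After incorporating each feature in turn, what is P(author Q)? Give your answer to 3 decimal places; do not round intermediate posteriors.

Each posterior becomes the prior for the next update.
After 'present': P(author Q) = 0.6·0.7000 / (0.6·0.7000 + 0.25·0.3000) ≈ 0.8485
After 'absent': P(author Q) = 0.4·0.8485 / (0.4·0.8485 + 0.75·0.1515) ≈ 0.7492
After 'present': P(author Q) = 0.6·0.7492 / (0.6·0.7492 + 0.25·0.2508) ≈ 0.8776

0.878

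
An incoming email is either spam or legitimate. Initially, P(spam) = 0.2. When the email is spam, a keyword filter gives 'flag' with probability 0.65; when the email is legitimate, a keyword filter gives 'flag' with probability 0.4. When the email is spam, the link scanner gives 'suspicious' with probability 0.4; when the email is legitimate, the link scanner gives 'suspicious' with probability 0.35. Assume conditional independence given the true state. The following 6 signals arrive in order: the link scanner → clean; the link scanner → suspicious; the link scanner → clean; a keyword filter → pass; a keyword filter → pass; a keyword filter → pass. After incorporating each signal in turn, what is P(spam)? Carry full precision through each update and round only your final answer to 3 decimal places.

After the link scanner='clean': P(spam) = 0.6·0.2000 / (0.6·0.2000 + 0.65·0.8000) ≈ 0.1875
After the link scanner='suspicious': P(spam) = 0.4·0.1875 / (0.4·0.1875 + 0.35·0.8125) ≈ 0.2087
After the link scanner='clean': P(spam) = 0.6·0.2087 / (0.6·0.2087 + 0.65·0.7913) ≈ 0.1958
After a keyword filter='pass': P(spam) = 0.35·0.1958 / (0.35·0.1958 + 0.6·0.8042) ≈ 0.1244
After a keyword filter='pass': P(spam) = 0.35·0.1244 / (0.35·0.1244 + 0.6·0.8756) ≈ 0.0765
After a keyword filter='pass': P(spam) = 0.35·0.0765 / (0.35·0.0765 + 0.6·0.9235) ≈ 0.0461

0.046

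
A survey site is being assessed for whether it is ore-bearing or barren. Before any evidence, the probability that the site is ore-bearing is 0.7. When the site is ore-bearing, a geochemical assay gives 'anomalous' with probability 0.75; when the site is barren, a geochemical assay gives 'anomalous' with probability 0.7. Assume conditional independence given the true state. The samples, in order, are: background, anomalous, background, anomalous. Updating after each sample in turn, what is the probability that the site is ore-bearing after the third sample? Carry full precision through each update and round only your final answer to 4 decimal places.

0.6345

After 'background': P(ore) = 0.25·0.7000 / (0.25·0.7000 + 0.3·0.3000) ≈ 0.6604
After 'anomalous': P(ore) = 0.75·0.6604 / (0.75·0.6604 + 0.7·0.3396) ≈ 0.6757
After 'background': P(ore) = 0.25·0.6757 / (0.25·0.6757 + 0.3·0.3243) ≈ 0.6345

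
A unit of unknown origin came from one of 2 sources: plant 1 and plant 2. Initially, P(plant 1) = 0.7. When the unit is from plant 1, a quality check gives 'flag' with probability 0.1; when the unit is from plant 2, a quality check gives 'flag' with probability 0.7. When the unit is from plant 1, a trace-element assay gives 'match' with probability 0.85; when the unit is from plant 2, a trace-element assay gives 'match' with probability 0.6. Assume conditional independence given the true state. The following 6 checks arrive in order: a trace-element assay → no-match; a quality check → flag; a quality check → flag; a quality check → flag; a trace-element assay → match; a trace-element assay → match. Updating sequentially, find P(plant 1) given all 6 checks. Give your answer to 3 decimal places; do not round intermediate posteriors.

After a trace-element assay='no-match': P(plant 1) = 0.15·0.7000 / (0.15·0.7000 + 0.4·0.3000) ≈ 0.4667
After a quality check='flag': P(plant 1) = 0.1·0.4667 / (0.1·0.4667 + 0.7·0.5333) ≈ 0.1111
After a quality check='flag': P(plant 1) = 0.1·0.1111 / (0.1·0.1111 + 0.7·0.8889) ≈ 0.0175
After a quality check='flag': P(plant 1) = 0.1·0.0175 / (0.1·0.0175 + 0.7·0.9825) ≈ 0.0025
After a trace-element assay='match': P(plant 1) = 0.85·0.0025 / (0.85·0.0025 + 0.6·0.9975) ≈ 0.0036
After a trace-element assay='match': P(plant 1) = 0.85·0.0036 / (0.85·0.0036 + 0.6·0.9964) ≈ 0.0051

0.005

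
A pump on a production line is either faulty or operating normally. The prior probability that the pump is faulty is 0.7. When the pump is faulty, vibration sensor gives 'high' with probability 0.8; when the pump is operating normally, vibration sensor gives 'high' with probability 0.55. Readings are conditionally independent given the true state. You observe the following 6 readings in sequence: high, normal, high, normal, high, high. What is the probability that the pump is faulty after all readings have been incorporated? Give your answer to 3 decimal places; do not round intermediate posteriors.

0.674

After 'high': P(faulty) = 0.8·0.7000 / (0.8·0.7000 + 0.55·0.3000) ≈ 0.7724
After 'normal': P(faulty) = 0.2·0.7724 / (0.2·0.7724 + 0.45·0.2276) ≈ 0.6013
After 'high': P(faulty) = 0.8·0.6013 / (0.8·0.6013 + 0.55·0.3987) ≈ 0.6869
After 'normal': P(faulty) = 0.2·0.6869 / (0.2·0.6869 + 0.45·0.3131) ≈ 0.4937
After 'high': P(faulty) = 0.8·0.4937 / (0.8·0.4937 + 0.55·0.5063) ≈ 0.5865
After 'high': P(faulty) = 0.8·0.5865 / (0.8·0.5865 + 0.55·0.4135) ≈ 0.6735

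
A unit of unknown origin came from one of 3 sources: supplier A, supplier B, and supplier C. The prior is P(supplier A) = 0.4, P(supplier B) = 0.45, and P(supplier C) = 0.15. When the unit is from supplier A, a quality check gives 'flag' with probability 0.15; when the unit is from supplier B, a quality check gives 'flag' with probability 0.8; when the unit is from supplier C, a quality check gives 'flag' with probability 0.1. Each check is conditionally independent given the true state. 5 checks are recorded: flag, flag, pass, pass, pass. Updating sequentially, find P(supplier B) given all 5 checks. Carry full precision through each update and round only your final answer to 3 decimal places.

0.258

After 'flag': normaliser = 0.15·0.4000 + 0.8·0.4500 + 0.1·0.1500; P(supplier A) ≈ 0.1379, P(supplier B) ≈ 0.8276, P(supplier C) ≈ 0.0345
After 'flag': normaliser = 0.15·0.1379 + 0.8·0.8276 + 0.1·0.0345; P(supplier A) ≈ 0.0302, P(supplier B) ≈ 0.9648, P(supplier C) ≈ 0.0050
After 'pass': normaliser = 0.85·0.0302 + 0.2·0.9648 + 0.9·0.0050; P(supplier A) ≈ 0.1149, P(supplier B) ≈ 0.8649, P(supplier C) ≈ 0.0203
After 'pass': normaliser = 0.85·0.1149 + 0.2·0.8649 + 0.9·0.0203; P(supplier A) ≈ 0.3380, P(supplier B) ≈ 0.5988, P(supplier C) ≈ 0.0632
After 'pass': normaliser = 0.85·0.3380 + 0.2·0.5988 + 0.9·0.0632; P(supplier A) ≈ 0.6193, P(supplier B) ≈ 0.2582, P(supplier C) ≈ 0.1225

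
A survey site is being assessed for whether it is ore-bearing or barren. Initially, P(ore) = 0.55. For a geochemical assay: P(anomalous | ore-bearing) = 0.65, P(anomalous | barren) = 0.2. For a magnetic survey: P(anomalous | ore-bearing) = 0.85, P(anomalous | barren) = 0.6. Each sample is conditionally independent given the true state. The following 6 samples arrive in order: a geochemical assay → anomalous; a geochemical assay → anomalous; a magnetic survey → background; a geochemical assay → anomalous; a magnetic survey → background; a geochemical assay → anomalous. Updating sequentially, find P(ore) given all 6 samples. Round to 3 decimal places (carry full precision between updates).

0.950

After a geochemical assay='anomalous': P(ore) = 0.65·0.5500 / (0.65·0.5500 + 0.2·0.4500) ≈ 0.7989
After a geochemical assay='anomalous': P(ore) = 0.65·0.7989 / (0.65·0.7989 + 0.2·0.2011) ≈ 0.9281
After a magnetic survey='background': P(ore) = 0.15·0.9281 / (0.15·0.9281 + 0.4·0.0719) ≈ 0.8288
After a geochemical assay='anomalous': P(ore) = 0.65·0.8288 / (0.65·0.8288 + 0.2·0.1712) ≈ 0.9402
After a magnetic survey='background': P(ore) = 0.15·0.9402 / (0.15·0.9402 + 0.4·0.0598) ≈ 0.8551
After a geochemical assay='anomalous': P(ore) = 0.65·0.8551 / (0.65·0.8551 + 0.2·0.1449) ≈ 0.9504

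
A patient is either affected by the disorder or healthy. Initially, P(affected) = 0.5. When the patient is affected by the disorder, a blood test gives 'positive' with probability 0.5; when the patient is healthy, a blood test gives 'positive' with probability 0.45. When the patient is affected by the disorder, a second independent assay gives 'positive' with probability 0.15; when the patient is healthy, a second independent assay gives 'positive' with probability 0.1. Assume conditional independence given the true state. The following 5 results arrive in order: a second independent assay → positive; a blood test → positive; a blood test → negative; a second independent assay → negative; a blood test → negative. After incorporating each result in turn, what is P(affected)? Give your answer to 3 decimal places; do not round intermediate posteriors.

After a second independent assay='positive': P(affected) = 0.15·0.5000 / (0.15·0.5000 + 0.1·0.5000) ≈ 0.6000
After a blood test='positive': P(affected) = 0.5·0.6000 / (0.5·0.6000 + 0.45·0.4000) ≈ 0.6250
After a blood test='negative': P(affected) = 0.5·0.6250 / (0.5·0.6250 + 0.55·0.3750) ≈ 0.6024
After a second independent assay='negative': P(affected) = 0.85·0.6024 / (0.85·0.6024 + 0.9·0.3976) ≈ 0.5886
After a blood test='negative': P(affected) = 0.5·0.5886 / (0.5·0.5886 + 0.55·0.4114) ≈ 0.5654

0.565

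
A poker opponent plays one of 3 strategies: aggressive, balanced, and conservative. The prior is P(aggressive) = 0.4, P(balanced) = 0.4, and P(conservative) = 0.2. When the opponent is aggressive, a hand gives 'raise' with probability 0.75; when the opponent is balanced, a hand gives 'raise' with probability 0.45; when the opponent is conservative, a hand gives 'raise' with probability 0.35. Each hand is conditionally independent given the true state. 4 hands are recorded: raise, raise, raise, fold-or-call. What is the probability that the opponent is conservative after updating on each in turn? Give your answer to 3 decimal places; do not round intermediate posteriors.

After 'raise': normaliser = 0.75·0.4000 + 0.45·0.4000 + 0.35·0.2000; P(aggressive) ≈ 0.5455, P(balanced) ≈ 0.3273, P(conservative) ≈ 0.1273
After 'raise': normaliser = 0.75·0.5455 + 0.45·0.3273 + 0.35·0.1273; P(aggressive) ≈ 0.6808, P(balanced) ≈ 0.2451, P(conservative) ≈ 0.0741
After 'raise': normaliser = 0.75·0.6808 + 0.45·0.2451 + 0.35·0.0741; P(aggressive) ≈ 0.7894, P(balanced) ≈ 0.1705, P(conservative) ≈ 0.0401
After 'fold-or-call': normaliser = 0.25·0.7894 + 0.55·0.1705 + 0.65·0.0401; P(aggressive) ≈ 0.6222, P(balanced) ≈ 0.2956, P(conservative) ≈ 0.0822

0.082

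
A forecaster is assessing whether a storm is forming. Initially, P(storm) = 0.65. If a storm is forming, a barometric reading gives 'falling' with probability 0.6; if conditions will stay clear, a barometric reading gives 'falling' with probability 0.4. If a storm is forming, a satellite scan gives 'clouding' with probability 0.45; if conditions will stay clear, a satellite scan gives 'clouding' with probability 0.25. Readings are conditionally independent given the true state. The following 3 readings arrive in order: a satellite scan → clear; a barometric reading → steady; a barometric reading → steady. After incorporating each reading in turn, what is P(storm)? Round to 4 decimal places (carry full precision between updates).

0.3771

After a satellite scan='clear': P(storm) = 0.55·0.6500 / (0.55·0.6500 + 0.75·0.3500) ≈ 0.5766
After a barometric reading='steady': P(storm) = 0.4·0.5766 / (0.4·0.5766 + 0.6·0.4234) ≈ 0.4759
After a barometric reading='steady': P(storm) = 0.4·0.4759 / (0.4·0.4759 + 0.6·0.5241) ≈ 0.3771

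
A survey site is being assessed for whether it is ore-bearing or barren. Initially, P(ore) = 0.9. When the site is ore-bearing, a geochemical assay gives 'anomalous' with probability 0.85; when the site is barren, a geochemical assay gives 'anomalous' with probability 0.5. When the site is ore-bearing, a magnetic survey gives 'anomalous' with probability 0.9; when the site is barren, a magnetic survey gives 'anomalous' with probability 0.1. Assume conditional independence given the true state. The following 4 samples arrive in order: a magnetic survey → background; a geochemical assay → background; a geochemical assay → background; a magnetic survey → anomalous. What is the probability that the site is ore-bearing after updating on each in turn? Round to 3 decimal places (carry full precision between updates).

After a magnetic survey='background': P(ore) = 0.1·0.9000 / (0.1·0.9000 + 0.9·0.1000) ≈ 0.5000
After a geochemical assay='background': P(ore) = 0.15·0.5000 / (0.15·0.5000 + 0.5·0.5000) ≈ 0.2308
After a geochemical assay='background': P(ore) = 0.15·0.2308 / (0.15·0.2308 + 0.5·0.7692) ≈ 0.0826
After a magnetic survey='anomalous': P(ore) = 0.9·0.0826 / (0.9·0.0826 + 0.1·0.9174) ≈ 0.4475

0.448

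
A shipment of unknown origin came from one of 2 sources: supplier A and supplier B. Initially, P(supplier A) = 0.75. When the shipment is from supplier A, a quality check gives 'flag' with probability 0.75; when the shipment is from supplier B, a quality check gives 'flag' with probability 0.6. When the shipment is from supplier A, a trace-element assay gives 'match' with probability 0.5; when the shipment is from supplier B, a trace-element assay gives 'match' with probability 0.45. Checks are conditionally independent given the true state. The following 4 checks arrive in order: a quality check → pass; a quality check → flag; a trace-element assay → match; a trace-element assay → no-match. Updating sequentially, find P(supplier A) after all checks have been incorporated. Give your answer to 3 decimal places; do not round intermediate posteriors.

After a quality check='pass': P(supplier A) = 0.25·0.7500 / (0.25·0.7500 + 0.4·0.2500) ≈ 0.6522
After a quality check='flag': P(supplier A) = 0.75·0.6522 / (0.75·0.6522 + 0.6·0.3478) ≈ 0.7009
After a trace-element assay='match': P(supplier A) = 0.5·0.7009 / (0.5·0.7009 + 0.45·0.2991) ≈ 0.7225
After a trace-element assay='no-match': P(supplier A) = 0.5·0.7225 / (0.5·0.7225 + 0.55·0.2775) ≈ 0.7030

0.703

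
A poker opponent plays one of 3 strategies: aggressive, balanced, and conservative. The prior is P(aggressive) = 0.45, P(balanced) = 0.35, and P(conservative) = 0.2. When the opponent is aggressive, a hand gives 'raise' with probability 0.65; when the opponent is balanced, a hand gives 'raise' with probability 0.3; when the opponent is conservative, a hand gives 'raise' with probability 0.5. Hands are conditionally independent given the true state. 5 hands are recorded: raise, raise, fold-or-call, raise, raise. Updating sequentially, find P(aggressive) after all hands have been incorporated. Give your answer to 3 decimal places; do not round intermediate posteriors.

After 'raise': normaliser = 0.65·0.4500 + 0.3·0.3500 + 0.5·0.2000; P(aggressive) ≈ 0.5879, P(balanced) ≈ 0.2111, P(conservative) ≈ 0.2010
After 'raise': normaliser = 0.65·0.5879 + 0.3·0.2111 + 0.5·0.2010; P(aggressive) ≈ 0.7000, P(balanced) ≈ 0.1160, P(conservative) ≈ 0.1841
After 'fold-or-call': normaliser = 0.35·0.7000 + 0.7·0.1160 + 0.5·0.1841; P(aggressive) ≈ 0.5858, P(balanced) ≈ 0.1941, P(conservative) ≈ 0.2201
After 'raise': normaliser = 0.65·0.5858 + 0.3·0.1941 + 0.5·0.2201; P(aggressive) ≈ 0.6935, P(balanced) ≈ 0.1061, P(conservative) ≈ 0.2004
After 'raise': normaliser = 0.65·0.6935 + 0.3·0.1061 + 0.5·0.2004; P(aggressive) ≈ 0.7735, P(balanced) ≈ 0.0546, P(conservative) ≈ 0.1719

0.773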